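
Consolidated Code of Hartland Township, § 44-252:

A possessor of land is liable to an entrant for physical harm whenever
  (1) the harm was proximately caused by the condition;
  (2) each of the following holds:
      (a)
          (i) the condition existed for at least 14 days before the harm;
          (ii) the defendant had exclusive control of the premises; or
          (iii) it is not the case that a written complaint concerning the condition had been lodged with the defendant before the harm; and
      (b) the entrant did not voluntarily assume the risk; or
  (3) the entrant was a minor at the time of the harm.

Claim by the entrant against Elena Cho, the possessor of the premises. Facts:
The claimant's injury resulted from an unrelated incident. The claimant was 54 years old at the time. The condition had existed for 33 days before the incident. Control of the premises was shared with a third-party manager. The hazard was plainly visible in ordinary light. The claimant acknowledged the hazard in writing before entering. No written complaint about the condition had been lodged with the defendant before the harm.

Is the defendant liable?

(1) proximate cause — fails.
(i) condition ≥14 days old — met.
(ii) exclusive control — fails.
(iii) not (complaint lodged) — met.
So (a) is satisfied (T OR F OR T).
(b) no assumed risk — not met.
(2) = T AND F = false.
(3) entrant a minor — not met.
Overall: F OR F OR F → false.

No — not liable.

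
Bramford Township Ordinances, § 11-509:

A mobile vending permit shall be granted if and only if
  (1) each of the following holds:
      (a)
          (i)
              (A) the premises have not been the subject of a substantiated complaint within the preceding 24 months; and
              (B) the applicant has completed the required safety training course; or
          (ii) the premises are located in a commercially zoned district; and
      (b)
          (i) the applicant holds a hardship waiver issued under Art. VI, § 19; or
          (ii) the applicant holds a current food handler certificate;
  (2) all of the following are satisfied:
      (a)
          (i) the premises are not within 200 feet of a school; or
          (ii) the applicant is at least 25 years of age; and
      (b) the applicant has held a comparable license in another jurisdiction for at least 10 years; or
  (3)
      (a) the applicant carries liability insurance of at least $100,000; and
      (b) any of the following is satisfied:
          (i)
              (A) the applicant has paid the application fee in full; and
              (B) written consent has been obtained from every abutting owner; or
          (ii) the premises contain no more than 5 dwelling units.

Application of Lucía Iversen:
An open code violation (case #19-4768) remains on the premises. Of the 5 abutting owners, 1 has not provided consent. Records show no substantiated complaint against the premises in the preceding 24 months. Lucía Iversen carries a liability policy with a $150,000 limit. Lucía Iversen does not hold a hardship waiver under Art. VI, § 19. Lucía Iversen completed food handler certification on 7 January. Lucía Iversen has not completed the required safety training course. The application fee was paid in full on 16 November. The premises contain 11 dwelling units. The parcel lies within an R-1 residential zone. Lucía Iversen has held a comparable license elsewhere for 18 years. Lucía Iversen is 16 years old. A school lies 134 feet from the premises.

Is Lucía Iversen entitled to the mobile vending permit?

No — denied.

(A) no complaint in 24 mo. — holds.
(B) safety training — fails.
(i) = T AND F = false.
(ii) commercially zoned — not satisfied.
So (a) is not satisfied (F OR F).
(i) hardship waiver — not met.
(ii) food handler cert. — holds.
(b) = F OR T = true.
So (1) is not satisfied (F AND T).
(i) ≥200 ft from school — not satisfied.
(ii) age ≥ 25 — not satisfied.
(a) = F OR F = false.
(b) prior license ≥ 10 yr — satisfied.
(2): F AND T → false.
(a) insurance ≥ $100,000 — holds.
(A) fee paid — holds.
(B) all abutters consent — not met.
So (i) is not satisfied (T AND F).
(ii) ≤ 5 units — fails.
(b) = F OR F = false.
So (3) is not satisfied (T AND F).
Overall: F OR F OR F → false.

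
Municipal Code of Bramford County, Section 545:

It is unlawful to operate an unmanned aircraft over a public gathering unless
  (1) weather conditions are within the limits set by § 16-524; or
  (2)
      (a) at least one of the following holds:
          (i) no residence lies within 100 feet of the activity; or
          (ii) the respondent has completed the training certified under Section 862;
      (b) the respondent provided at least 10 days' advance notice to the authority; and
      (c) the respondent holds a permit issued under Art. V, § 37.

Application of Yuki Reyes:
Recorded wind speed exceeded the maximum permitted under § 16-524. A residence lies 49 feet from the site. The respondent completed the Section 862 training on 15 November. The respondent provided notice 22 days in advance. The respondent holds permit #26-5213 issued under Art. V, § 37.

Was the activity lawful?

Yes — lawful.

(1) weather ok — not met.
(i) no residence in 100 ft — not met.
(ii) training certified — satisfied.
(a): F OR T → true.
(b) ≥10 days' notice — satisfied.
(c) holds permit — met.
(2) = T AND T AND T = true.
So Overall is satisfied (F OR T).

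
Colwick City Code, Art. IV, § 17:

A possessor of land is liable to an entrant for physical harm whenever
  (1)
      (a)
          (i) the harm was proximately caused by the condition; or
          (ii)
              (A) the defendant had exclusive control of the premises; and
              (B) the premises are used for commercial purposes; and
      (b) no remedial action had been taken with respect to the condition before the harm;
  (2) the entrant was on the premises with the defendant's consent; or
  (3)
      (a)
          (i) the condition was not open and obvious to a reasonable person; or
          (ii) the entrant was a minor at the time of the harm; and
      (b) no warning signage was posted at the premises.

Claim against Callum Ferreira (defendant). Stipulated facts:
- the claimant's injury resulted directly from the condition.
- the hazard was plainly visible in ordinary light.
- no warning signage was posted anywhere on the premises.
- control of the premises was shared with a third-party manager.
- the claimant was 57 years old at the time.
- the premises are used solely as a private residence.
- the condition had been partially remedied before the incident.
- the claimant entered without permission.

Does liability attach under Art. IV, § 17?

No — not liable.

(i) proximate cause — met.
(A) exclusive control — not satisfied.
(B) commercial use — not satisfied.
(ii): F AND F → false.
So (a) is satisfied (T OR F).
(b) no remedial action — not satisfied.
(1) = T AND F = false.
(2) consent to enter — not satisfied.
(i) not open/obvious — not satisfied.
(ii) entrant a minor — not satisfied.
So (a) is not satisfied (F OR F).
(b) no signage posted — met.
(3) = F AND T = false.
Overall: F OR F OR F → false.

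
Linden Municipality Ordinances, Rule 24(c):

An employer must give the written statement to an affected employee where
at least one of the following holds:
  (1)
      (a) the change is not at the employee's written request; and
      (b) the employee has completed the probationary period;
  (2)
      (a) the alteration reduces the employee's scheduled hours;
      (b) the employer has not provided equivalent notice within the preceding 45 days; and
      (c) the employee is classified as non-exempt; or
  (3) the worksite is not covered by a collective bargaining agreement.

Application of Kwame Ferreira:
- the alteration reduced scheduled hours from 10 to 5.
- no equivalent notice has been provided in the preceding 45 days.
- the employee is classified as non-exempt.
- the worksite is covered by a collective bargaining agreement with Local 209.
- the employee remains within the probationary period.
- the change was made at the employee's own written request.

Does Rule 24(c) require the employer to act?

Yes — required.

(a) not employee-requested — not met.
(b) past probation — not satisfied.
(1) = F AND F = false.
(a) hours reduced — holds.
(b) no recent notice — holds.
(c) non-exempt — met.
So (2) is satisfied (T AND T AND T).
(3) no CBA — fails.
So Overall is satisfied (F OR T OR F).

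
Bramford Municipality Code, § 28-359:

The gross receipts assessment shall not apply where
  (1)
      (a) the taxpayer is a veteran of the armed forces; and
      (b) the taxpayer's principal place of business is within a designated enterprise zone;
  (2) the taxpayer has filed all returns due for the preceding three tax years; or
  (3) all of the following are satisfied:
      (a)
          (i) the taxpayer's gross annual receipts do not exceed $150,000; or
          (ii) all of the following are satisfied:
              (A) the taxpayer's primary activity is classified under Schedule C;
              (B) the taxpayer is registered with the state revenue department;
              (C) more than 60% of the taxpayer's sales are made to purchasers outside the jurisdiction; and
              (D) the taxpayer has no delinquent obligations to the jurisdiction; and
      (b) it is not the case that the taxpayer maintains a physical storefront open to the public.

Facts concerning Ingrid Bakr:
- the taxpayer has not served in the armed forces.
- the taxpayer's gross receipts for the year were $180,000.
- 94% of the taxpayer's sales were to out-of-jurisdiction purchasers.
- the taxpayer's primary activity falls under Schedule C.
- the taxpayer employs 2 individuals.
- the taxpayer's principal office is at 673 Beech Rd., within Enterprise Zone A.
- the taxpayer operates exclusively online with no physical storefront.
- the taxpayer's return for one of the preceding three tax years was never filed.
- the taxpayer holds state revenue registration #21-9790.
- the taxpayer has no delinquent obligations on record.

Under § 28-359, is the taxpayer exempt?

Yes — exempt.

(a) veteran — not satisfied.
(b) in enterprise zone — met.
So (1) is not satisfied (F AND T).
(2) returns current — not satisfied.
(i) receipts ≤ $150,000 — fails.
(A) Schedule C activity — holds.
(B) state-registered — satisfied.
(C) >60% out-of-jur. sales — met.
(D) no delinquency — met.
So (ii) is satisfied (T AND T AND T AND T).
(a): F OR T → true.
(b) not (has storefront) — holds.
So (3) is satisfied (T AND T).
Overall = F OR F OR T = true.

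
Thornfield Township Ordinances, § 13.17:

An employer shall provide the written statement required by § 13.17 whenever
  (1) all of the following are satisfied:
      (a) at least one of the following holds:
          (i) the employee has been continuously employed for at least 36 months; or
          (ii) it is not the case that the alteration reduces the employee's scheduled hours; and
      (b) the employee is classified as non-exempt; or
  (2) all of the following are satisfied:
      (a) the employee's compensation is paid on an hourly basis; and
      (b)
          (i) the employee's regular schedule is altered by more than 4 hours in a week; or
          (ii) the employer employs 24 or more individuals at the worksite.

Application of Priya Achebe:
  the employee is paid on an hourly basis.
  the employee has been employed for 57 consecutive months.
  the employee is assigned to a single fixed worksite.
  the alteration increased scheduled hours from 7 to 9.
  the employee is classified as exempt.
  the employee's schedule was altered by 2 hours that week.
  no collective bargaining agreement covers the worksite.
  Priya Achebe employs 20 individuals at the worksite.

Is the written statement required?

(i) tenure ≥ 36 mo. — met.
(ii) not (hours reduced) — satisfied.
(a) = T OR T = true.
(b) non-exempt — not met.
So (1) is not satisfied (T AND F).
(a) hourly-paid — satisfied.
(i) schedule shift > 4h — not met.
(ii) ≥ 24 at site — not met.
So (b) is not satisfied (F OR F).
(2) = T AND F = false.
Overall = F OR F = false.

No — not required.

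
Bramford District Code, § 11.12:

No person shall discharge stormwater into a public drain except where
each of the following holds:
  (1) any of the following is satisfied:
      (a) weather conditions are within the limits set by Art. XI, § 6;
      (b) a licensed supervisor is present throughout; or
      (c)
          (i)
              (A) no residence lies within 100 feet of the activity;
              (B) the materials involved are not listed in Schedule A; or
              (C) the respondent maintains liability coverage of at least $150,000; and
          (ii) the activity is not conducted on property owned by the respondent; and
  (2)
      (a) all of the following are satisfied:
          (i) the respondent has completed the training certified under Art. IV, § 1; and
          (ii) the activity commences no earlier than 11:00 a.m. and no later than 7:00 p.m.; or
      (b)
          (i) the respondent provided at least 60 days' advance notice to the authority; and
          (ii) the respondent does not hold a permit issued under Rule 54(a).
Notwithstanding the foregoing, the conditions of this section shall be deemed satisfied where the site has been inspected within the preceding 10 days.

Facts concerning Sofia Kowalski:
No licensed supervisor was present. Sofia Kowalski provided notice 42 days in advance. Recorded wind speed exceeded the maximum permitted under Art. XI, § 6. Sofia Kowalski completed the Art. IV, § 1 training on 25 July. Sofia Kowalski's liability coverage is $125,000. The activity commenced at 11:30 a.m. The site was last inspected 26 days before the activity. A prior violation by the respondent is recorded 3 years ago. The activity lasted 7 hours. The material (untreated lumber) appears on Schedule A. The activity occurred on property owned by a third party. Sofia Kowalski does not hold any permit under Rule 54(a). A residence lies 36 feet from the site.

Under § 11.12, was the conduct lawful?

No — unlawful.

(a) weather ok — not met.
(b) supervisor present — fails.
(A) no residence in 100 ft — fails.
(B) not (Schedule A material) — not satisfied.
(C) coverage ≥ $150,000 — not satisfied.
(i): F OR F OR F → false.
(ii) not (own property) — met.
(c): F AND T → false.
(1) = F OR F OR F = false.
(i) training certified — met.
(ii) start within hours — satisfied.
So (a) is satisfied (T AND T).
(i) ≥60 days' notice — not met.
(ii) not (holds permit) — holds.
(b) = F AND T = false.
(2) = T OR F = true.
Overall: F AND T → false.
Exception (site inspected) — not satisfied.
Result: main false OR exception false → false.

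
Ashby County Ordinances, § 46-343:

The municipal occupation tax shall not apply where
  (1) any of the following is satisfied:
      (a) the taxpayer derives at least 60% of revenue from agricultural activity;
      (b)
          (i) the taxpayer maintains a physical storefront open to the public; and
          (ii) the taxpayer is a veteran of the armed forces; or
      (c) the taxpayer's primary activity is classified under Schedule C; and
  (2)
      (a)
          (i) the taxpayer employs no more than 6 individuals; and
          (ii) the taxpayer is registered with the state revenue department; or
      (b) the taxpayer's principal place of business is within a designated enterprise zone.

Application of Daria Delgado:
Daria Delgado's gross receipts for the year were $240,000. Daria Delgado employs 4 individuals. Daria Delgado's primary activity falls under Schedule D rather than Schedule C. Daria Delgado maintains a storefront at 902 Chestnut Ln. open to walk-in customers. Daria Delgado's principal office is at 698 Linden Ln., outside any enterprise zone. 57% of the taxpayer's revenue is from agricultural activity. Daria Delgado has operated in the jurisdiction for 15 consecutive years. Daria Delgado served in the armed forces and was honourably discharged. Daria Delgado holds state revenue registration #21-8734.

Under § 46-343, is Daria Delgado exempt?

Yes — exempt.

(a) ≥60% agricultural — not met.
(i) has storefront — satisfied.
(ii) veteran — satisfied.
(b) = T AND T = true.
(c) Schedule C activity — fails.
(1): F OR T OR F → true.
(i) ≤ 6 employees — met.
(ii) state-registered — met.
So (a) is satisfied (T AND T).
(b) in enterprise zone — not satisfied.
So (2) is satisfied (T OR F).
So Overall is satisfied (T AND T).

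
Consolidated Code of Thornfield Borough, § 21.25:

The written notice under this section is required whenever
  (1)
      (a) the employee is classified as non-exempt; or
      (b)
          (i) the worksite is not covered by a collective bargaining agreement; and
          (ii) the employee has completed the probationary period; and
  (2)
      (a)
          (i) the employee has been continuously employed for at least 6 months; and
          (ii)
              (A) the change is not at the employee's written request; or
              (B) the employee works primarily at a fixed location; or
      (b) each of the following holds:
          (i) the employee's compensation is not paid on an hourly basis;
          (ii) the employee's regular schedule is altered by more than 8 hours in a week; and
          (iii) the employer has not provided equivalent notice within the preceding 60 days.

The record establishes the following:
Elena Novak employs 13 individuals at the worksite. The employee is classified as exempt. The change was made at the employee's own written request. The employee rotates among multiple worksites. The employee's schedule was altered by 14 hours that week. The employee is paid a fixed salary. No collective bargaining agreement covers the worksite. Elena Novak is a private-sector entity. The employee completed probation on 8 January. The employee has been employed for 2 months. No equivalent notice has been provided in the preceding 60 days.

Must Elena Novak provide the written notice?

(a) non-exempt — fails.
(i) no CBA — satisfied.
(ii) past probation — satisfied.
(b) = T AND T = true.
(1): F OR T → true.
(i) tenure ≥ 6 mo. — fails.
(A) not employee-requested — not satisfied.
(B) fixed location — fails.
So (ii) is not satisfied (F OR F).
(a): F AND F → false.
(i) not (hourly-paid) — satisfied.
(ii) schedule shift > 8h — satisfied.
(iii) no recent notice — met.
(b): T AND T AND T → true.
(2): F OR T → true.
Overall = T AND T = true.

Yes — required.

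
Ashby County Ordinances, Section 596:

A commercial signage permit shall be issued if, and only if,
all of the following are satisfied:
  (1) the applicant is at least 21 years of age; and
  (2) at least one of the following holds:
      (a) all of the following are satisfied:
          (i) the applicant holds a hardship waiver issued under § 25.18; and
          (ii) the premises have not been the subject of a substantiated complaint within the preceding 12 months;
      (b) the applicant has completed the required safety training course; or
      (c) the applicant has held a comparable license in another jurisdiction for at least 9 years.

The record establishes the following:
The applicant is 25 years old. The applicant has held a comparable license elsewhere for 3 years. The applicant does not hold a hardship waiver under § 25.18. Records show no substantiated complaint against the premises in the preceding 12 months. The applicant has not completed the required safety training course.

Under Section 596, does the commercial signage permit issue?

No — denied.

(1) age ≥ 21 — met.
(i) hardship waiver — not met.
(ii) no complaint in 12 mo. — satisfied.
So (a) is not satisfied (F AND T).
(b) safety training — not satisfied.
(c) prior license ≥ 9 yr — not met.
(2): F OR F OR F → false.
Overall: T AND F → false.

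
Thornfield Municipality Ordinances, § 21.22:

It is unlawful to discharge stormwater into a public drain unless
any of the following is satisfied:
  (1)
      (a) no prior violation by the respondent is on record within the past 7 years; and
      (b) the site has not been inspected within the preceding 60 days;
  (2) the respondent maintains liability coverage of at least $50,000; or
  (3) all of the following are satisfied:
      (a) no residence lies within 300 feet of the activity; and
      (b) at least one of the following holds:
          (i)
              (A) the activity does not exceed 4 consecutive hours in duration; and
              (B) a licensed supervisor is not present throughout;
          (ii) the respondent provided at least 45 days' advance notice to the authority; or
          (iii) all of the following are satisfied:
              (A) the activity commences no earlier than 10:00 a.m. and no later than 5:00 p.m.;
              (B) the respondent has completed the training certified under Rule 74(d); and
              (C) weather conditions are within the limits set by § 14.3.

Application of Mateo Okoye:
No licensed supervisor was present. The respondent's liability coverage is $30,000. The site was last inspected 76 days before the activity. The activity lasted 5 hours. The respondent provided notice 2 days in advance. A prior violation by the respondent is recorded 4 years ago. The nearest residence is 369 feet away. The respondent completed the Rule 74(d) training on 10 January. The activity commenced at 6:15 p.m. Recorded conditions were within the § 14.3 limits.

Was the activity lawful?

(a) no prior violation — not met.
(b) not (site inspected) — met.
(1): F AND T → false.
(2) coverage ≥ $50,000 — not satisfied.
(a) no residence in 300 ft — holds.
(A) ≤ 4 hrs duration — not satisfied.
(B) not (supervisor present) — holds.
(i): F AND T → false.
(ii) ≥45 days' notice — fails.
(A) start within hours — not met.
(B) training certified — holds.
(C) weather ok — holds.
So (iii) is not satisfied (F AND T AND T).
So (b) is not satisfied (F OR F OR F).
(3): T AND F → false.
Overall = F OR F OR F = false.

No — unlawful.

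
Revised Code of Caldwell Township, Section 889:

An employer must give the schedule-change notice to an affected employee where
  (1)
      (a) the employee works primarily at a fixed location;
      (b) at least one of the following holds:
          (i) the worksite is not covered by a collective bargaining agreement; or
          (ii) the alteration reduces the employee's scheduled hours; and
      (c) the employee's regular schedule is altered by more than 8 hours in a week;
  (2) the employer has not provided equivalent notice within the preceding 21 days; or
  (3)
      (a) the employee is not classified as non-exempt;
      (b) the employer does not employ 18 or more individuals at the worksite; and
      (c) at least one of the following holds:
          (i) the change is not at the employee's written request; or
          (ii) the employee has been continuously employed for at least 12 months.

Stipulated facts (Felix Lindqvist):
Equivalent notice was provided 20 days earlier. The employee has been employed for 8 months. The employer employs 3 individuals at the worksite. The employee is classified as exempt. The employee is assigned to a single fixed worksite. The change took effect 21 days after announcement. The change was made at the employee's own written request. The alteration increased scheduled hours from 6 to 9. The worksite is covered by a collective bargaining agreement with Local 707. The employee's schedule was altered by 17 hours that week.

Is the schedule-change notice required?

(a) fixed location — holds.
(i) no CBA — not satisfied.
(ii) hours reduced — not satisfied.
(b) = F OR F = false.
(c) schedule shift > 8h — met.
(1) = T AND F AND T = false.
(2) no recent notice — not satisfied.
(a) not (non-exempt) — met.
(b) not (≥ 18 at site) — holds.
(i) not employee-requested — fails.
(ii) tenure ≥ 12 mo. — not satisfied.
(c): F OR F → false.
(3): T AND T AND F → false.
Overall: F OR F OR F → false.

No — not required.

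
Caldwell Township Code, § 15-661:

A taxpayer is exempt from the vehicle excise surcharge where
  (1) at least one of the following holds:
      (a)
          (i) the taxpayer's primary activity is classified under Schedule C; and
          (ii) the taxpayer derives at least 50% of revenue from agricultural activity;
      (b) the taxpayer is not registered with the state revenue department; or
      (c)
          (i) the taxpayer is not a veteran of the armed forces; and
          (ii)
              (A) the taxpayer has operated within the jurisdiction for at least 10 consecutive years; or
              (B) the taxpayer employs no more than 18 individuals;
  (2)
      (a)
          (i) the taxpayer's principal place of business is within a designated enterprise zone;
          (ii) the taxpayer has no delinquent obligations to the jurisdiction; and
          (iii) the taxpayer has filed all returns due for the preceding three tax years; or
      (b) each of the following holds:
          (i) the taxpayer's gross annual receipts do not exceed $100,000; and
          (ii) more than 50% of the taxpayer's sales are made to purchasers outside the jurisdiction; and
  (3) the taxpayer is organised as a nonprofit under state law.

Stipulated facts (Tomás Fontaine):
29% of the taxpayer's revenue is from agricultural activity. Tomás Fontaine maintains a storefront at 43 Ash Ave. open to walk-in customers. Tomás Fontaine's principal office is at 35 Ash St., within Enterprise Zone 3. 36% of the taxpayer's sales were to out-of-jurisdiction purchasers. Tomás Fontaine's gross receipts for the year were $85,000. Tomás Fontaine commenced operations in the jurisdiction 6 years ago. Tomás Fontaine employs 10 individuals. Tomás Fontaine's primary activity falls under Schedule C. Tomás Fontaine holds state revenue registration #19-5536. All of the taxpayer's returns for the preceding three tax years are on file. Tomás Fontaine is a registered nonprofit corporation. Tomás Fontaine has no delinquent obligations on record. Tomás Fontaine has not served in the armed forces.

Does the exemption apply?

Yes — exempt.

(i) Schedule C activity — holds.
(ii) ≥50% agricultural — not met.
So (a) is not satisfied (T AND F).
(b) not (state-registered) — fails.
(i) not (veteran) — satisfied.
(A) ≥ 10 yrs in jurisdiction — fails.
(B) ≤ 18 employees — satisfied.
So (ii) is satisfied (F OR T).
So (c) is satisfied (T AND T).
(1): F OR F OR T → true.
(i) in enterprise zone — met.
(ii) no delinquency — holds.
(iii) returns current — satisfied.
(a) = T AND T AND T = true.
(i) receipts ≤ $100,000 — satisfied.
(ii) >50% out-of-jur. sales — not satisfied.
So (b) is not satisfied (T AND F).
(2) = T OR F = true.
(3) nonprofit — holds.
So Overall is satisfied (T AND T AND T).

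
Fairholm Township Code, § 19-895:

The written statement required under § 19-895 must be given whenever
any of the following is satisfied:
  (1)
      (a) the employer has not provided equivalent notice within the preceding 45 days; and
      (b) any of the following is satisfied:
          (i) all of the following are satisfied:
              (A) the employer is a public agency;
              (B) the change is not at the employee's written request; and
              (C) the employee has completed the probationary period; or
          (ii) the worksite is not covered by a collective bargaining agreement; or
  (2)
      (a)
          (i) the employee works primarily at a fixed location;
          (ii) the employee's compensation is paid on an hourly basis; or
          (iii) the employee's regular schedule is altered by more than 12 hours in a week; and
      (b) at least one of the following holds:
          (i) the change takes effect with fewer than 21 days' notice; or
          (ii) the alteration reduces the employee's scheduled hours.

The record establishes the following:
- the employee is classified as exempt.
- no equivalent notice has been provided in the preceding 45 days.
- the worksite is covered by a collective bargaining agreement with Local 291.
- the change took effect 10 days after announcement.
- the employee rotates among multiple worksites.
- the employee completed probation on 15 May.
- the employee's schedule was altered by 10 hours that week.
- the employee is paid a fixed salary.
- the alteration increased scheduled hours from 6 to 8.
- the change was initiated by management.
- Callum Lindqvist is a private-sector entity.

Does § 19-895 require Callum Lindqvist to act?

(a) no recent notice — holds.
(A) public agency — not met.
(B) not employee-requested — holds.
(C) past probation — met.
(i) = F AND T AND T = false.
(ii) no CBA — not satisfied.
(b) = F OR F = false.
(1): T AND F → false.
(i) fixed location — fails.
(ii) hourly-paid — not satisfied.
(iii) schedule shift > 12h — fails.
(a) = F OR F OR F = false.
(i) < 21 days' notice — met.
(ii) hours reduced — not satisfied.
(b) = T OR F = true.
(2): F AND T → false.
Overall = F OR F = false.

No — not required.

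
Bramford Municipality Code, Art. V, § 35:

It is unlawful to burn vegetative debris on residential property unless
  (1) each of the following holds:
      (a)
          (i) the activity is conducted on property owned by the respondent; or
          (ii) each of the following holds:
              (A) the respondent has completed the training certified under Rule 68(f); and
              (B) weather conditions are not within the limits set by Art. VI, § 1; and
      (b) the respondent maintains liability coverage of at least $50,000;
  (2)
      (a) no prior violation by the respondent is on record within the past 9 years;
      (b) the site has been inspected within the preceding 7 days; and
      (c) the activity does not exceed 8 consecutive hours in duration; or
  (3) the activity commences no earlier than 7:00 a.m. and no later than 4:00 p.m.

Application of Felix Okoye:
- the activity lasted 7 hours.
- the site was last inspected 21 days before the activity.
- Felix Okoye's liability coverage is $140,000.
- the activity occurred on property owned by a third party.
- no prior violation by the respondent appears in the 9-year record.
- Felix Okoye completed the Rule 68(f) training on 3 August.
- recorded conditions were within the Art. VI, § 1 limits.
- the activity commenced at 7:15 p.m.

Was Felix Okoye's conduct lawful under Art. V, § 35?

No — unlawful.

(i) own property — fails.
(A) training certified — holds.
(B) not (weather ok) — not satisfied.
(ii): T AND F → false.
So (a) is not satisfied (F OR F).
(b) coverage ≥ $50,000 — holds.
(1): F AND T → false.
(a) no prior violation — met.
(b) site inspected — not met.
(c) ≤ 8 hrs duration — met.
So (2) is not satisfied (T AND F AND T).
(3) start within hours — fails.
So Overall is not satisfied (F OR F OR F).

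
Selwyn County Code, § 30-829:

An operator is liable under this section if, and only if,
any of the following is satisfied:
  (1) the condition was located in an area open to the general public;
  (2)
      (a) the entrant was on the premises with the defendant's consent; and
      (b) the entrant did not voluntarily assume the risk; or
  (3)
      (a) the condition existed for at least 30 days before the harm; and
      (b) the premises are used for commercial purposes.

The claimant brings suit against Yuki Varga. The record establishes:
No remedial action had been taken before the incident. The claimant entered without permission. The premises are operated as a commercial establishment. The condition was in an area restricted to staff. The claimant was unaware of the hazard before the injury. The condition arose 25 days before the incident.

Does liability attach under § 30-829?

(1) public area — not satisfied.
(a) consent to enter — not met.
(b) no assumed risk — met.
(2) = F AND T = false.
(a) condition ≥30 days old — not met.
(b) commercial use — satisfied.
(3): F AND T → false.
Overall = F OR F OR F = false.

No — not liable.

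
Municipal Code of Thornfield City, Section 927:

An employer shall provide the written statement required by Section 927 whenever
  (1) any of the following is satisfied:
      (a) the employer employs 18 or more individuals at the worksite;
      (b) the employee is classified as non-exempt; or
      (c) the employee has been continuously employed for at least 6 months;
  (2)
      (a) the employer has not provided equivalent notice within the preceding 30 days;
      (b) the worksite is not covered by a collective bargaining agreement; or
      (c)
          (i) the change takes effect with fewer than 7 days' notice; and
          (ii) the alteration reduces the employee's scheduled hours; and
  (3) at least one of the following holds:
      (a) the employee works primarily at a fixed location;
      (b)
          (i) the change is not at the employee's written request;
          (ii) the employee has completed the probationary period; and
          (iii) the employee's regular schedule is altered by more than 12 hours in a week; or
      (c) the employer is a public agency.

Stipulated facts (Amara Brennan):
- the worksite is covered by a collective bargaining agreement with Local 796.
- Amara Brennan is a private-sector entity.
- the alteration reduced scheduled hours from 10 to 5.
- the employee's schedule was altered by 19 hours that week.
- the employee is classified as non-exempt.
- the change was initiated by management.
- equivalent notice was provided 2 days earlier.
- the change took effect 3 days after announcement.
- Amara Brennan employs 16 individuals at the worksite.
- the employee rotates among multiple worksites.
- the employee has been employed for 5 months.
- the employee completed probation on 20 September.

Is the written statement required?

Yes — required.

(a) ≥ 18 at site — not met.
(b) non-exempt — satisfied.
(c) tenure ≥ 6 mo. — not met.
(1): F OR T OR F → true.
(a) no recent notice — not satisfied.
(b) no CBA — not satisfied.
(i) < 7 days' notice — met.
(ii) hours reduced — satisfied.
(c) = T AND T = true.
(2) = F OR F OR T = true.
(a) fixed location — fails.
(i) not employee-requested — met.
(ii) past probation — satisfied.
(iii) schedule shift > 12h — met.
(b): T AND T AND T → true.
(c) public agency — fails.
So (3) is satisfied (F OR T OR F).
So Overall is satisfied (T AND T AND T).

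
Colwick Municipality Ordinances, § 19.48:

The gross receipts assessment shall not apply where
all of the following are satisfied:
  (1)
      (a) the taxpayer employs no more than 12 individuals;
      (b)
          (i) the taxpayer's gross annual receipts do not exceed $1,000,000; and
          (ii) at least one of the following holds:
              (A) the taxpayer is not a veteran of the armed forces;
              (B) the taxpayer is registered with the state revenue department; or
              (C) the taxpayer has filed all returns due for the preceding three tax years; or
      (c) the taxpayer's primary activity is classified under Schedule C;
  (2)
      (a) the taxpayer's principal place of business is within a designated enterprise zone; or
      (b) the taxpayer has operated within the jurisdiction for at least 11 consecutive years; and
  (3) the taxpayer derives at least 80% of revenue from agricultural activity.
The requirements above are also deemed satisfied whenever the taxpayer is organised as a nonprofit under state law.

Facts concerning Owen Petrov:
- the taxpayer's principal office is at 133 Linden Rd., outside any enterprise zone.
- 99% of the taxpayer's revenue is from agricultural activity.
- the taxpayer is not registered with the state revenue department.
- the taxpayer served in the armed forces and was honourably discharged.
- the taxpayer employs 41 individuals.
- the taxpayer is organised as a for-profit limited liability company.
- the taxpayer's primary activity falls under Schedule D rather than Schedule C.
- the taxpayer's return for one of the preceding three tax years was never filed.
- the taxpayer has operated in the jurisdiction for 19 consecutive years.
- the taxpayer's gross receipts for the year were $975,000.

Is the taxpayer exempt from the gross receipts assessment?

No — not exempt.

(a) ≤ 12 employees — fails.
(i) receipts ≤ $1,000,000 — satisfied.
(A) not (veteran) — fails.
(B) state-registered — not satisfied.
(C) returns current — not satisfied.
(ii): F OR F OR F → false.
(b): T AND F → false.
(c) Schedule C activity — not met.
So (1) is not satisfied (F OR F OR F).
(a) in enterprise zone — not satisfied.
(b) ≥ 11 yrs in jurisdiction — satisfied.
So (2) is satisfied (F OR T).
(3) ≥80% agricultural — met.
Overall = F AND T AND T = false.
Exception (nonprofit) — not satisfied.
Result: main false OR exception false → false.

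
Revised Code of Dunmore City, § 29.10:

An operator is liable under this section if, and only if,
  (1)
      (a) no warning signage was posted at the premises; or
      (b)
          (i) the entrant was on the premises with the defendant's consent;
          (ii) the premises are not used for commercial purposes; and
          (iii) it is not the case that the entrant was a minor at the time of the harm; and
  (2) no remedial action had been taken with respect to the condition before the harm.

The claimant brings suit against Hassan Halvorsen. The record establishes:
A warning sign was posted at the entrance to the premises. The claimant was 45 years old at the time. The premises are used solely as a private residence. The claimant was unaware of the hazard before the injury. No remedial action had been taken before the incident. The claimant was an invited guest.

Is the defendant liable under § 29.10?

(a) no signage posted — not satisfied.
(i) consent to enter — met.
(ii) not (commercial use) — holds.
(iii) not (entrant a minor) — holds.
(b) = T AND T AND T = true.
(1) = F OR T = true.
(2) no remedial action — satisfied.
So Overall is satisfied (T AND T).

Yes — liable.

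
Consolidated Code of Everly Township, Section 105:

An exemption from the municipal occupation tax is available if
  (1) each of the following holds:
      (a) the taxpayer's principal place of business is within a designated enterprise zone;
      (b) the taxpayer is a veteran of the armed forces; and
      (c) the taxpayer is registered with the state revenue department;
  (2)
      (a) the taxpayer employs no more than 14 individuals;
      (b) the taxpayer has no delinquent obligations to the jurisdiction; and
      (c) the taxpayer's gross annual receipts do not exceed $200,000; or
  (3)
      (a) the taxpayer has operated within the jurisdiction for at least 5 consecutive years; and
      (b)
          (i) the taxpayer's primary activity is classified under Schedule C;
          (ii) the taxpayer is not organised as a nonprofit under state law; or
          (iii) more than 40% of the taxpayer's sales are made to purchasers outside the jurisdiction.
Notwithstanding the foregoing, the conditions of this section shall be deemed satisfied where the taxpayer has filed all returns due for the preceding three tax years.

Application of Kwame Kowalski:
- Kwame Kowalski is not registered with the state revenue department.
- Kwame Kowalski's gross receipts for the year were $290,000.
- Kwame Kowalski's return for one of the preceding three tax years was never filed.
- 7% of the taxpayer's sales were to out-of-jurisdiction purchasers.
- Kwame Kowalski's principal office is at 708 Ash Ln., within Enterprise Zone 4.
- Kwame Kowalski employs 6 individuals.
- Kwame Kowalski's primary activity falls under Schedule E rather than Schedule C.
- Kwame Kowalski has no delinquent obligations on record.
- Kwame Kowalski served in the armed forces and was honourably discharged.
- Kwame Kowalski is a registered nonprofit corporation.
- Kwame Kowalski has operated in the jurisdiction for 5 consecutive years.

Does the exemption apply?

No — not exempt.

(a) in enterprise zone — satisfied.
(b) veteran — holds.
(c) state-registered — fails.
So (1) is not satisfied (T AND T AND F).
(a) ≤ 14 employees — satisfied.
(b) no delinquency — holds.
(c) receipts ≤ $200,000 — not satisfied.
(2): T AND T AND F → false.
(a) ≥ 5 yrs in jurisdiction — satisfied.
(i) Schedule C activity — fails.
(ii) not (nonprofit) — not met.
(iii) >40% out-of-jur. sales — not met.
So (b) is not satisfied (F OR F OR F).
So (3) is not satisfied (T AND F).
Overall = F OR F OR F = false.
Exception (returns current) — not satisfied.
Result: main false OR exception false → false.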